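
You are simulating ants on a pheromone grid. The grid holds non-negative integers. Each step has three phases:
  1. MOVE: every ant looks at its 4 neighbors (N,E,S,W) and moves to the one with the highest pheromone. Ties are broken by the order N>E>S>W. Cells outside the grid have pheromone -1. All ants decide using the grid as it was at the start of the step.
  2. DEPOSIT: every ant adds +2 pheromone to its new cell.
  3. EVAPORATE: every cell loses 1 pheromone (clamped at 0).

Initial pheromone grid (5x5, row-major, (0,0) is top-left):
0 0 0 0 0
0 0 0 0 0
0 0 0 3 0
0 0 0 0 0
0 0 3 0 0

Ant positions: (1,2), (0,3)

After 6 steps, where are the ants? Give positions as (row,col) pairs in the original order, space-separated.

Step 1: ant0:(1,2)->N->(0,2) | ant1:(0,3)->E->(0,4)
  grid max=2 at (2,3)
Step 2: ant0:(0,2)->E->(0,3) | ant1:(0,4)->S->(1,4)
  grid max=1 at (0,3)
Step 3: ant0:(0,3)->E->(0,4) | ant1:(1,4)->N->(0,4)
  grid max=3 at (0,4)
Step 4: ant0:(0,4)->S->(1,4) | ant1:(0,4)->S->(1,4)
  grid max=3 at (1,4)
Step 5: ant0:(1,4)->N->(0,4) | ant1:(1,4)->N->(0,4)
  grid max=5 at (0,4)
Step 6: ant0:(0,4)->S->(1,4) | ant1:(0,4)->S->(1,4)
  grid max=5 at (1,4)

(1,4) (1,4)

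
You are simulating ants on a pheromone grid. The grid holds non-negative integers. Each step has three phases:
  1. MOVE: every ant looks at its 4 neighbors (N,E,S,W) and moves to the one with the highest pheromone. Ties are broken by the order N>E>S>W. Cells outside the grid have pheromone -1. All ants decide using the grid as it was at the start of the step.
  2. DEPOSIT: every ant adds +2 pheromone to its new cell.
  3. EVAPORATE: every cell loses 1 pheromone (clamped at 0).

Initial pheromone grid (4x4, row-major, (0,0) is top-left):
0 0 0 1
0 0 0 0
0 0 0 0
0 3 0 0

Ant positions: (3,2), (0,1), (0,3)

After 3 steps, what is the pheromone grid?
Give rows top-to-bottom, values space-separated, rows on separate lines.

After step 1: ants at (3,1),(0,2),(1,3)
  0 0 1 0
  0 0 0 1
  0 0 0 0
  0 4 0 0
After step 2: ants at (2,1),(0,3),(0,3)
  0 0 0 3
  0 0 0 0
  0 1 0 0
  0 3 0 0
After step 3: ants at (3,1),(1,3),(1,3)
  0 0 0 2
  0 0 0 3
  0 0 0 0
  0 4 0 0

0 0 0 2
0 0 0 3
0 0 0 0
0 4 0 0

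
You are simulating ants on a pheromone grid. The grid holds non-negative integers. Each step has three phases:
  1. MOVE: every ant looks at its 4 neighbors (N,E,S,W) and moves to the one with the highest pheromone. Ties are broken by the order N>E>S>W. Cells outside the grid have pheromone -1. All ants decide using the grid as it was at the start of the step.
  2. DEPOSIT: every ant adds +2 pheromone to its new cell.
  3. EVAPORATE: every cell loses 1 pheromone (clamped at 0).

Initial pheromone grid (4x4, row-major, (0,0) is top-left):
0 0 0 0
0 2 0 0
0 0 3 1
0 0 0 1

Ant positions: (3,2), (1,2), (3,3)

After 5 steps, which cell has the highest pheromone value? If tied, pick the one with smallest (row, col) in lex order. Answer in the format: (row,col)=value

Step 1: ant0:(3,2)->N->(2,2) | ant1:(1,2)->S->(2,2) | ant2:(3,3)->N->(2,3)
  grid max=6 at (2,2)
Step 2: ant0:(2,2)->E->(2,3) | ant1:(2,2)->E->(2,3) | ant2:(2,3)->W->(2,2)
  grid max=7 at (2,2)
Step 3: ant0:(2,3)->W->(2,2) | ant1:(2,3)->W->(2,2) | ant2:(2,2)->E->(2,3)
  grid max=10 at (2,2)
Step 4: ant0:(2,2)->E->(2,3) | ant1:(2,2)->E->(2,3) | ant2:(2,3)->W->(2,2)
  grid max=11 at (2,2)
Step 5: ant0:(2,3)->W->(2,2) | ant1:(2,3)->W->(2,2) | ant2:(2,2)->E->(2,3)
  grid max=14 at (2,2)
Final grid:
  0 0 0 0
  0 0 0 0
  0 0 14 10
  0 0 0 0
Max pheromone 14 at (2,2)

Answer: (2,2)=14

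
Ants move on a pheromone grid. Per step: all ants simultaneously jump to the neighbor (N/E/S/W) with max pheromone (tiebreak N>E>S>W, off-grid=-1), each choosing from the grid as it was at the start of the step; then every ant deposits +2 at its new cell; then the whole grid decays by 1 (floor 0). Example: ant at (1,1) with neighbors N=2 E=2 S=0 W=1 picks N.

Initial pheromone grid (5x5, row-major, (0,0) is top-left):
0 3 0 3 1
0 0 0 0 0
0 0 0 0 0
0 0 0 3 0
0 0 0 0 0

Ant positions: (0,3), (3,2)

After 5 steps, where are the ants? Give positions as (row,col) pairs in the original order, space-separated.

Step 1: ant0:(0,3)->E->(0,4) | ant1:(3,2)->E->(3,3)
  grid max=4 at (3,3)
Step 2: ant0:(0,4)->W->(0,3) | ant1:(3,3)->N->(2,3)
  grid max=3 at (0,3)
Step 3: ant0:(0,3)->E->(0,4) | ant1:(2,3)->S->(3,3)
  grid max=4 at (3,3)
Step 4: ant0:(0,4)->W->(0,3) | ant1:(3,3)->N->(2,3)
  grid max=3 at (0,3)
Step 5: ant0:(0,3)->E->(0,4) | ant1:(2,3)->S->(3,3)
  grid max=4 at (3,3)

(0,4) (3,3)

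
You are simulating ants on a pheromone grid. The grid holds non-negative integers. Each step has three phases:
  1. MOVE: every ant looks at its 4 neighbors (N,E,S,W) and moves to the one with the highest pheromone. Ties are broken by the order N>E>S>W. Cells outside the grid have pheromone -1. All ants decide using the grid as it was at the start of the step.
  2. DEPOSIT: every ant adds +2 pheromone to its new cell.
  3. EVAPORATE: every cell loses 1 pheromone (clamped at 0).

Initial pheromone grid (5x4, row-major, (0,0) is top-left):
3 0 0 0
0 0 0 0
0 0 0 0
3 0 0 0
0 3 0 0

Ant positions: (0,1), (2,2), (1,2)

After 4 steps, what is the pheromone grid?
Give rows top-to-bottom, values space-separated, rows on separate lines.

After step 1: ants at (0,0),(1,2),(0,2)
  4 0 1 0
  0 0 1 0
  0 0 0 0
  2 0 0 0
  0 2 0 0
After step 2: ants at (0,1),(0,2),(1,2)
  3 1 2 0
  0 0 2 0
  0 0 0 0
  1 0 0 0
  0 1 0 0
After step 3: ants at (0,0),(1,2),(0,2)
  4 0 3 0
  0 0 3 0
  0 0 0 0
  0 0 0 0
  0 0 0 0
After step 4: ants at (0,1),(0,2),(1,2)
  3 1 4 0
  0 0 4 0
  0 0 0 0
  0 0 0 0
  0 0 0 0

3 1 4 0
0 0 4 0
0 0 0 0
0 0 0 0
0 0 0 0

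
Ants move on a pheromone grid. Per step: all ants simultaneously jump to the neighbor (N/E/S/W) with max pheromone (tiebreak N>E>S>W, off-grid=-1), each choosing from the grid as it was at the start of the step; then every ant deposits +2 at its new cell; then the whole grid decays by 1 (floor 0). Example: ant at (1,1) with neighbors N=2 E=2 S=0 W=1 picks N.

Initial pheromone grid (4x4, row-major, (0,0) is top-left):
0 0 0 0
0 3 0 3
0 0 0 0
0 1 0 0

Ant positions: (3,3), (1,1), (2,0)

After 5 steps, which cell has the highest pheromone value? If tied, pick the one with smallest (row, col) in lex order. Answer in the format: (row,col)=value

Step 1: ant0:(3,3)->N->(2,3) | ant1:(1,1)->N->(0,1) | ant2:(2,0)->N->(1,0)
  grid max=2 at (1,1)
Step 2: ant0:(2,3)->N->(1,3) | ant1:(0,1)->S->(1,1) | ant2:(1,0)->E->(1,1)
  grid max=5 at (1,1)
Step 3: ant0:(1,3)->N->(0,3) | ant1:(1,1)->N->(0,1) | ant2:(1,1)->N->(0,1)
  grid max=4 at (1,1)
Step 4: ant0:(0,3)->S->(1,3) | ant1:(0,1)->S->(1,1) | ant2:(0,1)->S->(1,1)
  grid max=7 at (1,1)
Step 5: ant0:(1,3)->N->(0,3) | ant1:(1,1)->N->(0,1) | ant2:(1,1)->N->(0,1)
  grid max=6 at (1,1)
Final grid:
  0 5 0 1
  0 6 0 2
  0 0 0 0
  0 0 0 0
Max pheromone 6 at (1,1)

Answer: (1,1)=6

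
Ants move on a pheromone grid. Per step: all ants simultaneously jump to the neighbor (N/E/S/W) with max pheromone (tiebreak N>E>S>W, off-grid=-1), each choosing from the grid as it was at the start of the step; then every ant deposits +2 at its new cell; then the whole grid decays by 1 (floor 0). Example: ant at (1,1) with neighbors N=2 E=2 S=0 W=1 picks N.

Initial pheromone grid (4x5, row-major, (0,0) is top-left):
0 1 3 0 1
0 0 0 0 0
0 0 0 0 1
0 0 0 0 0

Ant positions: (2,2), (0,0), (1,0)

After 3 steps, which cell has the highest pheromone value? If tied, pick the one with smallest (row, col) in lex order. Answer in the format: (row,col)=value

Answer: (0,1)=6

Derivation:
Step 1: ant0:(2,2)->N->(1,2) | ant1:(0,0)->E->(0,1) | ant2:(1,0)->N->(0,0)
  grid max=2 at (0,1)
Step 2: ant0:(1,2)->N->(0,2) | ant1:(0,1)->E->(0,2) | ant2:(0,0)->E->(0,1)
  grid max=5 at (0,2)
Step 3: ant0:(0,2)->W->(0,1) | ant1:(0,2)->W->(0,1) | ant2:(0,1)->E->(0,2)
  grid max=6 at (0,1)
Final grid:
  0 6 6 0 0
  0 0 0 0 0
  0 0 0 0 0
  0 0 0 0 0
Max pheromone 6 at (0,1)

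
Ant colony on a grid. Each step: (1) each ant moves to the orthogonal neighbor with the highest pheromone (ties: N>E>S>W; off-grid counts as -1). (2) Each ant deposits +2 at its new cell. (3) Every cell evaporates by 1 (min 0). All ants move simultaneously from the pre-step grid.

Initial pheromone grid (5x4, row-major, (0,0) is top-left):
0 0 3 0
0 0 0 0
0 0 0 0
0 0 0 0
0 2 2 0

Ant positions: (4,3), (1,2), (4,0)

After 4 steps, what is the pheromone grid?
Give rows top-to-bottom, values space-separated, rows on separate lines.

After step 1: ants at (4,2),(0,2),(4,1)
  0 0 4 0
  0 0 0 0
  0 0 0 0
  0 0 0 0
  0 3 3 0
After step 2: ants at (4,1),(0,3),(4,2)
  0 0 3 1
  0 0 0 0
  0 0 0 0
  0 0 0 0
  0 4 4 0
After step 3: ants at (4,2),(0,2),(4,1)
  0 0 4 0
  0 0 0 0
  0 0 0 0
  0 0 0 0
  0 5 5 0
After step 4: ants at (4,1),(0,3),(4,2)
  0 0 3 1
  0 0 0 0
  0 0 0 0
  0 0 0 0
  0 6 6 0

0 0 3 1
0 0 0 0
0 0 0 0
0 0 0 0
0 6 6 0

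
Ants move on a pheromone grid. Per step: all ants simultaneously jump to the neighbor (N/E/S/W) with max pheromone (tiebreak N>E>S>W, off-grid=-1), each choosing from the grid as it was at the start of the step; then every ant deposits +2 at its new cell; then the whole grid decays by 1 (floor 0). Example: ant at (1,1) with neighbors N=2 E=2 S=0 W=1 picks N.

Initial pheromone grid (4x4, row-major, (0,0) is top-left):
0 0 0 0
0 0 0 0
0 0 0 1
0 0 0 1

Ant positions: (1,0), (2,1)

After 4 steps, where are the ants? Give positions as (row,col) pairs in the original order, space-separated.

Step 1: ant0:(1,0)->N->(0,0) | ant1:(2,1)->N->(1,1)
  grid max=1 at (0,0)
Step 2: ant0:(0,0)->E->(0,1) | ant1:(1,1)->N->(0,1)
  grid max=3 at (0,1)
Step 3: ant0:(0,1)->E->(0,2) | ant1:(0,1)->E->(0,2)
  grid max=3 at (0,2)
Step 4: ant0:(0,2)->W->(0,1) | ant1:(0,2)->W->(0,1)
  grid max=5 at (0,1)

(0,1) (0,1)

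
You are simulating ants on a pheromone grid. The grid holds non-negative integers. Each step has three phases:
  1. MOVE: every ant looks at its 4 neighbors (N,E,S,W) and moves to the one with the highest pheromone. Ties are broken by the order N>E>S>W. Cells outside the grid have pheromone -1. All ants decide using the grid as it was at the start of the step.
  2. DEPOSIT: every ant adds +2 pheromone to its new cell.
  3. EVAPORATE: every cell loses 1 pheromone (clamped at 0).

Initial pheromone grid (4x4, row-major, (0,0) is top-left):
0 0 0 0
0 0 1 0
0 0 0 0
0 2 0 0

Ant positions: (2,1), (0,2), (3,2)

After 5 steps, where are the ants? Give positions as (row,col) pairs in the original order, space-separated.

Step 1: ant0:(2,1)->S->(3,1) | ant1:(0,2)->S->(1,2) | ant2:(3,2)->W->(3,1)
  grid max=5 at (3,1)
Step 2: ant0:(3,1)->N->(2,1) | ant1:(1,2)->N->(0,2) | ant2:(3,1)->N->(2,1)
  grid max=4 at (3,1)
Step 3: ant0:(2,1)->S->(3,1) | ant1:(0,2)->S->(1,2) | ant2:(2,1)->S->(3,1)
  grid max=7 at (3,1)
Step 4: ant0:(3,1)->N->(2,1) | ant1:(1,2)->N->(0,2) | ant2:(3,1)->N->(2,1)
  grid max=6 at (3,1)
Step 5: ant0:(2,1)->S->(3,1) | ant1:(0,2)->S->(1,2) | ant2:(2,1)->S->(3,1)
  grid max=9 at (3,1)

(3,1) (1,2) (3,1)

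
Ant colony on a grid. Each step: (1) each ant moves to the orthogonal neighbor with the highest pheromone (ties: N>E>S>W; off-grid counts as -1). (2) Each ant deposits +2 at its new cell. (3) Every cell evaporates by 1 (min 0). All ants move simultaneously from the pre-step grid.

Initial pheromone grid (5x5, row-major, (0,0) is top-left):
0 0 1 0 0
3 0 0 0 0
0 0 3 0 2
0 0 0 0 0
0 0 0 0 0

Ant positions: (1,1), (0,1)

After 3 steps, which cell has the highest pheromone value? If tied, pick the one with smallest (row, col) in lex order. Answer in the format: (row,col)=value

Step 1: ant0:(1,1)->W->(1,0) | ant1:(0,1)->E->(0,2)
  grid max=4 at (1,0)
Step 2: ant0:(1,0)->N->(0,0) | ant1:(0,2)->E->(0,3)
  grid max=3 at (1,0)
Step 3: ant0:(0,0)->S->(1,0) | ant1:(0,3)->W->(0,2)
  grid max=4 at (1,0)
Final grid:
  0 0 2 0 0
  4 0 0 0 0
  0 0 0 0 0
  0 0 0 0 0
  0 0 0 0 0
Max pheromone 4 at (1,0)

Answer: (1,0)=4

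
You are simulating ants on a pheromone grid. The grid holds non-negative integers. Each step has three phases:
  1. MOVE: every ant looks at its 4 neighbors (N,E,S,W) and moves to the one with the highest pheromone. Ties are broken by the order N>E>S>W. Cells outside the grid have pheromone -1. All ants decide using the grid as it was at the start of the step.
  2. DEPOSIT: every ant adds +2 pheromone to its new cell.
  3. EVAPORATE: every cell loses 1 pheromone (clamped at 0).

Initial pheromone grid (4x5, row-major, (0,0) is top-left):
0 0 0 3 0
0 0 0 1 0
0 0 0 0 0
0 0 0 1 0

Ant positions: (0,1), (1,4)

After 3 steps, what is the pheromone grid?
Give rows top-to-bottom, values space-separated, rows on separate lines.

After step 1: ants at (0,2),(1,3)
  0 0 1 2 0
  0 0 0 2 0
  0 0 0 0 0
  0 0 0 0 0
After step 2: ants at (0,3),(0,3)
  0 0 0 5 0
  0 0 0 1 0
  0 0 0 0 0
  0 0 0 0 0
After step 3: ants at (1,3),(1,3)
  0 0 0 4 0
  0 0 0 4 0
  0 0 0 0 0
  0 0 0 0 0

0 0 0 4 0
0 0 0 4 0
0 0 0 0 0
0 0 0 0 0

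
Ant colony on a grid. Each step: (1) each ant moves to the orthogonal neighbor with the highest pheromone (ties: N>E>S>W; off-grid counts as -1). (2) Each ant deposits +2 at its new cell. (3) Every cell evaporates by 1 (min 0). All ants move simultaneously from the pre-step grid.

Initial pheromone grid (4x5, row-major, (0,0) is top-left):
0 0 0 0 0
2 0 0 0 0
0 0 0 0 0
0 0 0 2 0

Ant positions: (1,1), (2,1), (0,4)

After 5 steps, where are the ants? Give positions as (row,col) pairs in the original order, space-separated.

Step 1: ant0:(1,1)->W->(1,0) | ant1:(2,1)->N->(1,1) | ant2:(0,4)->S->(1,4)
  grid max=3 at (1,0)
Step 2: ant0:(1,0)->E->(1,1) | ant1:(1,1)->W->(1,0) | ant2:(1,4)->N->(0,4)
  grid max=4 at (1,0)
Step 3: ant0:(1,1)->W->(1,0) | ant1:(1,0)->E->(1,1) | ant2:(0,4)->S->(1,4)
  grid max=5 at (1,0)
Step 4: ant0:(1,0)->E->(1,1) | ant1:(1,1)->W->(1,0) | ant2:(1,4)->N->(0,4)
  grid max=6 at (1,0)
Step 5: ant0:(1,1)->W->(1,0) | ant1:(1,0)->E->(1,1) | ant2:(0,4)->S->(1,4)
  grid max=7 at (1,0)

(1,0) (1,1) (1,4)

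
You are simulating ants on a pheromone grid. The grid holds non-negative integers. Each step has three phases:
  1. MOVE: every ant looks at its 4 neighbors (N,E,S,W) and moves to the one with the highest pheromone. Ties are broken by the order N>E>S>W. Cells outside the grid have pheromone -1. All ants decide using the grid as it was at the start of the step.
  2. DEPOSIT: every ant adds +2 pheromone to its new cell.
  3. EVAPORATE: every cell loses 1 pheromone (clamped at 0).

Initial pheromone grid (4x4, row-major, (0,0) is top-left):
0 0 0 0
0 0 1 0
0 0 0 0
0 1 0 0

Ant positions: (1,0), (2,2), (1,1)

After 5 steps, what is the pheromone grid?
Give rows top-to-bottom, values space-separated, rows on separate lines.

After step 1: ants at (0,0),(1,2),(1,2)
  1 0 0 0
  0 0 4 0
  0 0 0 0
  0 0 0 0
After step 2: ants at (0,1),(0,2),(0,2)
  0 1 3 0
  0 0 3 0
  0 0 0 0
  0 0 0 0
After step 3: ants at (0,2),(1,2),(1,2)
  0 0 4 0
  0 0 6 0
  0 0 0 0
  0 0 0 0
After step 4: ants at (1,2),(0,2),(0,2)
  0 0 7 0
  0 0 7 0
  0 0 0 0
  0 0 0 0
After step 5: ants at (0,2),(1,2),(1,2)
  0 0 8 0
  0 0 10 0
  0 0 0 0
  0 0 0 0

0 0 8 0
0 0 10 0
0 0 0 0
0 0 0 0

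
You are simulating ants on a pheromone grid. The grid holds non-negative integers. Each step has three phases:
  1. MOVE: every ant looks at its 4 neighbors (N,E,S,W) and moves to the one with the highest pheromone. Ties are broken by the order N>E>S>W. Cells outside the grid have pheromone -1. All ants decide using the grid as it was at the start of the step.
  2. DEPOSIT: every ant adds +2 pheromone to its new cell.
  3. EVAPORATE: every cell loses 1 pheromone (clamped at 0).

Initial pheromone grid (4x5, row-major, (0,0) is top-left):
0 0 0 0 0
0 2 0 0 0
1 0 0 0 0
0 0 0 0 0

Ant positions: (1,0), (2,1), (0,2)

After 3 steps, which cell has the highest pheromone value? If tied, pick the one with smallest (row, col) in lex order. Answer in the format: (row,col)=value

Answer: (1,1)=7

Derivation:
Step 1: ant0:(1,0)->E->(1,1) | ant1:(2,1)->N->(1,1) | ant2:(0,2)->E->(0,3)
  grid max=5 at (1,1)
Step 2: ant0:(1,1)->N->(0,1) | ant1:(1,1)->N->(0,1) | ant2:(0,3)->E->(0,4)
  grid max=4 at (1,1)
Step 3: ant0:(0,1)->S->(1,1) | ant1:(0,1)->S->(1,1) | ant2:(0,4)->S->(1,4)
  grid max=7 at (1,1)
Final grid:
  0 2 0 0 0
  0 7 0 0 1
  0 0 0 0 0
  0 0 0 0 0
Max pheromone 7 at (1,1)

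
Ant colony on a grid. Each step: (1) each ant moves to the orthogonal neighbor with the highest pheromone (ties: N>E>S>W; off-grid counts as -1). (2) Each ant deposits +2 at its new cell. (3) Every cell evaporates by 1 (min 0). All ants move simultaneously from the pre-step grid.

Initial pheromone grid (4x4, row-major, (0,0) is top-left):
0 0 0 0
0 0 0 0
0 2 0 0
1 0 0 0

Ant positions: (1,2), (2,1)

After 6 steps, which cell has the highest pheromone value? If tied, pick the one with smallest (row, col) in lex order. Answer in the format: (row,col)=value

Answer: (2,1)=2

Derivation:
Step 1: ant0:(1,2)->N->(0,2) | ant1:(2,1)->N->(1,1)
  grid max=1 at (0,2)
Step 2: ant0:(0,2)->E->(0,3) | ant1:(1,1)->S->(2,1)
  grid max=2 at (2,1)
Step 3: ant0:(0,3)->S->(1,3) | ant1:(2,1)->N->(1,1)
  grid max=1 at (1,1)
Step 4: ant0:(1,3)->N->(0,3) | ant1:(1,1)->S->(2,1)
  grid max=2 at (2,1)
Step 5: ant0:(0,3)->S->(1,3) | ant1:(2,1)->N->(1,1)
  grid max=1 at (1,1)
Step 6: ant0:(1,3)->N->(0,3) | ant1:(1,1)->S->(2,1)
  grid max=2 at (2,1)
Final grid:
  0 0 0 1
  0 0 0 0
  0 2 0 0
  0 0 0 0
Max pheromone 2 at (2,1)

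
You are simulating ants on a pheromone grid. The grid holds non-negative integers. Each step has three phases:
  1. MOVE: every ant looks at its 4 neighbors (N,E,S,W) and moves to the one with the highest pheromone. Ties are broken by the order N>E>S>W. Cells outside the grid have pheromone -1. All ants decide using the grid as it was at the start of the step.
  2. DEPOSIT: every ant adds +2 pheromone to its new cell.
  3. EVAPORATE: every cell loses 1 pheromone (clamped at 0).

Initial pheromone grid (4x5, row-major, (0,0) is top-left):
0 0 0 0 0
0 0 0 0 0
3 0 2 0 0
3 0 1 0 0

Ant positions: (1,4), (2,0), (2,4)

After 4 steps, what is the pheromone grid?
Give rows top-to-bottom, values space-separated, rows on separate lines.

After step 1: ants at (0,4),(3,0),(1,4)
  0 0 0 0 1
  0 0 0 0 1
  2 0 1 0 0
  4 0 0 0 0
After step 2: ants at (1,4),(2,0),(0,4)
  0 0 0 0 2
  0 0 0 0 2
  3 0 0 0 0
  3 0 0 0 0
After step 3: ants at (0,4),(3,0),(1,4)
  0 0 0 0 3
  0 0 0 0 3
  2 0 0 0 0
  4 0 0 0 0
After step 4: ants at (1,4),(2,0),(0,4)
  0 0 0 0 4
  0 0 0 0 4
  3 0 0 0 0
  3 0 0 0 0

0 0 0 0 4
0 0 0 0 4
3 0 0 0 0
3 0 0 0 0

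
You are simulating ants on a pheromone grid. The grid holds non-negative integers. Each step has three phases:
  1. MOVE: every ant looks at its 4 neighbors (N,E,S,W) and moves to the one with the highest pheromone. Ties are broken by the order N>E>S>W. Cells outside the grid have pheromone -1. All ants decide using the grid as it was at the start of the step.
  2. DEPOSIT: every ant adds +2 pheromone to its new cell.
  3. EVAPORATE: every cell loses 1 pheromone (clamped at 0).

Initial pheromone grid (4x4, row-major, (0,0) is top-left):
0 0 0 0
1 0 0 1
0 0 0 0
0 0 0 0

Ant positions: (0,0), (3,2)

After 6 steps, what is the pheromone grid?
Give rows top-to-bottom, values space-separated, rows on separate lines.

After step 1: ants at (1,0),(2,2)
  0 0 0 0
  2 0 0 0
  0 0 1 0
  0 0 0 0
After step 2: ants at (0,0),(1,2)
  1 0 0 0
  1 0 1 0
  0 0 0 0
  0 0 0 0
After step 3: ants at (1,0),(0,2)
  0 0 1 0
  2 0 0 0
  0 0 0 0
  0 0 0 0
After step 4: ants at (0,0),(0,3)
  1 0 0 1
  1 0 0 0
  0 0 0 0
  0 0 0 0
After step 5: ants at (1,0),(1,3)
  0 0 0 0
  2 0 0 1
  0 0 0 0
  0 0 0 0
After step 6: ants at (0,0),(0,3)
  1 0 0 1
  1 0 0 0
  0 0 0 0
  0 0 0 0

1 0 0 1
1 0 0 0
0 0 0 0
0 0 0 0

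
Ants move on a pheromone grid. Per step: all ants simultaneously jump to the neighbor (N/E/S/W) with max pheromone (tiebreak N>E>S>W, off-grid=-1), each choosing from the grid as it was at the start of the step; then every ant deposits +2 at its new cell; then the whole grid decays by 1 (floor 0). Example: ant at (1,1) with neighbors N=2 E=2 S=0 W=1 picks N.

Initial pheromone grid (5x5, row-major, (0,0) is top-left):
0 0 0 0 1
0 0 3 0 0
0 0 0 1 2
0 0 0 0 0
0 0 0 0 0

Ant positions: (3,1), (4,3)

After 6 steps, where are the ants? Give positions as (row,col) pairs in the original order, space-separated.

Step 1: ant0:(3,1)->N->(2,1) | ant1:(4,3)->N->(3,3)
  grid max=2 at (1,2)
Step 2: ant0:(2,1)->N->(1,1) | ant1:(3,3)->N->(2,3)
  grid max=1 at (1,1)
Step 3: ant0:(1,1)->E->(1,2) | ant1:(2,3)->N->(1,3)
  grid max=2 at (1,2)
Step 4: ant0:(1,2)->E->(1,3) | ant1:(1,3)->W->(1,2)
  grid max=3 at (1,2)
Step 5: ant0:(1,3)->W->(1,2) | ant1:(1,2)->E->(1,3)
  grid max=4 at (1,2)
Step 6: ant0:(1,2)->E->(1,3) | ant1:(1,3)->W->(1,2)
  grid max=5 at (1,2)

(1,3) (1,2)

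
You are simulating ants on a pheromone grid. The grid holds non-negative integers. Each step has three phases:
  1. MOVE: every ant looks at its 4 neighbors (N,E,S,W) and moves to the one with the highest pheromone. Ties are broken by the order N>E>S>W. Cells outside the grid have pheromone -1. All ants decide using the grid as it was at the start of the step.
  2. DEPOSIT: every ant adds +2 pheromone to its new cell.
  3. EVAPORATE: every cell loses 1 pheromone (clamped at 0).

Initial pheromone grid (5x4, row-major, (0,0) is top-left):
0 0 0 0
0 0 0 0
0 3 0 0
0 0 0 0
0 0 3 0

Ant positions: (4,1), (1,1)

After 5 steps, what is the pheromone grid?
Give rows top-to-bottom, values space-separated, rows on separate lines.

After step 1: ants at (4,2),(2,1)
  0 0 0 0
  0 0 0 0
  0 4 0 0
  0 0 0 0
  0 0 4 0
After step 2: ants at (3,2),(1,1)
  0 0 0 0
  0 1 0 0
  0 3 0 0
  0 0 1 0
  0 0 3 0
After step 3: ants at (4,2),(2,1)
  0 0 0 0
  0 0 0 0
  0 4 0 0
  0 0 0 0
  0 0 4 0
After step 4: ants at (3,2),(1,1)
  0 0 0 0
  0 1 0 0
  0 3 0 0
  0 0 1 0
  0 0 3 0
After step 5: ants at (4,2),(2,1)
  0 0 0 0
  0 0 0 0
  0 4 0 0
  0 0 0 0
  0 0 4 0

0 0 0 0
0 0 0 0
0 4 0 0
0 0 0 0
0 0 4 0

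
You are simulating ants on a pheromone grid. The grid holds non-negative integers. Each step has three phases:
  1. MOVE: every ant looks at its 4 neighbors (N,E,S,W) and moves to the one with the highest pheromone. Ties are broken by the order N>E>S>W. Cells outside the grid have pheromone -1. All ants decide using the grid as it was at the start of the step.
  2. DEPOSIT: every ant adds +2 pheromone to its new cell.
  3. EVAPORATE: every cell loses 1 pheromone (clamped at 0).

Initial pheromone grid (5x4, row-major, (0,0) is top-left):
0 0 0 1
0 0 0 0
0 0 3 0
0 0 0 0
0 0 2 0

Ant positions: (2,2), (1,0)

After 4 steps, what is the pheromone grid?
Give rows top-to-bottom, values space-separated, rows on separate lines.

After step 1: ants at (1,2),(0,0)
  1 0 0 0
  0 0 1 0
  0 0 2 0
  0 0 0 0
  0 0 1 0
After step 2: ants at (2,2),(0,1)
  0 1 0 0
  0 0 0 0
  0 0 3 0
  0 0 0 0
  0 0 0 0
After step 3: ants at (1,2),(0,2)
  0 0 1 0
  0 0 1 0
  0 0 2 0
  0 0 0 0
  0 0 0 0
After step 4: ants at (2,2),(1,2)
  0 0 0 0
  0 0 2 0
  0 0 3 0
  0 0 0 0
  0 0 0 0

0 0 0 0
0 0 2 0
0 0 3 0
0 0 0 0
0 0 0 0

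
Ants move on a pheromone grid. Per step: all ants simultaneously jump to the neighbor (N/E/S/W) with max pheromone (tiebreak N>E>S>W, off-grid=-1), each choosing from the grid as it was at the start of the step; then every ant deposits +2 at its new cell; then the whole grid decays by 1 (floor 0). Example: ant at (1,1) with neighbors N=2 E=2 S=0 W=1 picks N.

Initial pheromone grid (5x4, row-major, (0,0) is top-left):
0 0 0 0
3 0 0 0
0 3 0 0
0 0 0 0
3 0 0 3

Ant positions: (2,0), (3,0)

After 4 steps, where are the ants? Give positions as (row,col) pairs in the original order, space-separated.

Step 1: ant0:(2,0)->N->(1,0) | ant1:(3,0)->S->(4,0)
  grid max=4 at (1,0)
Step 2: ant0:(1,0)->N->(0,0) | ant1:(4,0)->N->(3,0)
  grid max=3 at (1,0)
Step 3: ant0:(0,0)->S->(1,0) | ant1:(3,0)->S->(4,0)
  grid max=4 at (1,0)
Step 4: ant0:(1,0)->N->(0,0) | ant1:(4,0)->N->(3,0)
  grid max=3 at (1,0)

(0,0) (3,0)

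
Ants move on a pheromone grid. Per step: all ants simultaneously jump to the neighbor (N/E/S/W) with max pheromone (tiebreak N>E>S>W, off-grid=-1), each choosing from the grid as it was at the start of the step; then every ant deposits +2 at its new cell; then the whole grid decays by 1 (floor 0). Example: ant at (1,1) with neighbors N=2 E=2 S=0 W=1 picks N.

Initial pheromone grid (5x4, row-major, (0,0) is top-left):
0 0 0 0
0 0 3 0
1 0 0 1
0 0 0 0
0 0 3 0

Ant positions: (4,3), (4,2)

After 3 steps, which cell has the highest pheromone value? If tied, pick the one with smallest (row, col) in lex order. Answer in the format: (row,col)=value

Answer: (4,2)=6

Derivation:
Step 1: ant0:(4,3)->W->(4,2) | ant1:(4,2)->N->(3,2)
  grid max=4 at (4,2)
Step 2: ant0:(4,2)->N->(3,2) | ant1:(3,2)->S->(4,2)
  grid max=5 at (4,2)
Step 3: ant0:(3,2)->S->(4,2) | ant1:(4,2)->N->(3,2)
  grid max=6 at (4,2)
Final grid:
  0 0 0 0
  0 0 0 0
  0 0 0 0
  0 0 3 0
  0 0 6 0
Max pheromone 6 at (4,2)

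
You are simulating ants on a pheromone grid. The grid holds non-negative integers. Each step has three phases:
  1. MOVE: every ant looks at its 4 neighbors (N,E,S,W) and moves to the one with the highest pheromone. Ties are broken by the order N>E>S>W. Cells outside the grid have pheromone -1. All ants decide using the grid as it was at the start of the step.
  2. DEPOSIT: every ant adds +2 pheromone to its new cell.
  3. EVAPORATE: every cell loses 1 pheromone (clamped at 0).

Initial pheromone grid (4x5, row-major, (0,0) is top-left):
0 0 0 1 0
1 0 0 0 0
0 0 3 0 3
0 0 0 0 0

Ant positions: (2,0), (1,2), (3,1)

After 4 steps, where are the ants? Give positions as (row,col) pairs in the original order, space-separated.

Step 1: ant0:(2,0)->N->(1,0) | ant1:(1,2)->S->(2,2) | ant2:(3,1)->N->(2,1)
  grid max=4 at (2,2)
Step 2: ant0:(1,0)->N->(0,0) | ant1:(2,2)->W->(2,1) | ant2:(2,1)->E->(2,2)
  grid max=5 at (2,2)
Step 3: ant0:(0,0)->S->(1,0) | ant1:(2,1)->E->(2,2) | ant2:(2,2)->W->(2,1)
  grid max=6 at (2,2)
Step 4: ant0:(1,0)->N->(0,0) | ant1:(2,2)->W->(2,1) | ant2:(2,1)->E->(2,2)
  grid max=7 at (2,2)

(0,0) (2,1) (2,2)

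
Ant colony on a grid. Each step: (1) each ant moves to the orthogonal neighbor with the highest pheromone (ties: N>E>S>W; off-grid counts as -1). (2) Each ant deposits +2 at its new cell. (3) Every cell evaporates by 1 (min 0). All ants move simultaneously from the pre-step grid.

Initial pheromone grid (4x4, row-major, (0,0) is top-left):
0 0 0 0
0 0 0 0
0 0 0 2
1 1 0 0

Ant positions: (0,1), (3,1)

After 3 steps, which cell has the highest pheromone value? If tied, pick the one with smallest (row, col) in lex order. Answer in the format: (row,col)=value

Answer: (3,0)=2

Derivation:
Step 1: ant0:(0,1)->E->(0,2) | ant1:(3,1)->W->(3,0)
  grid max=2 at (3,0)
Step 2: ant0:(0,2)->E->(0,3) | ant1:(3,0)->N->(2,0)
  grid max=1 at (0,3)
Step 3: ant0:(0,3)->S->(1,3) | ant1:(2,0)->S->(3,0)
  grid max=2 at (3,0)
Final grid:
  0 0 0 0
  0 0 0 1
  0 0 0 0
  2 0 0 0
Max pheromone 2 at (3,0)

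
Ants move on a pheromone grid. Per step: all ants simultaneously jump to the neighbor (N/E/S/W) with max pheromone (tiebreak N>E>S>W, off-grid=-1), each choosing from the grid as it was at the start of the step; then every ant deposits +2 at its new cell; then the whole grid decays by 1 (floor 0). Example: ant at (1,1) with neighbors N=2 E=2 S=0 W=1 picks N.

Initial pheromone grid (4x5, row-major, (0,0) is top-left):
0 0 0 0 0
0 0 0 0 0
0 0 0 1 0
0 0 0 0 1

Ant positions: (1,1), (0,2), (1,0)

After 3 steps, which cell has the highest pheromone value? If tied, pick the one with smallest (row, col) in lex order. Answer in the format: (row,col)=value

Answer: (0,0)=3

Derivation:
Step 1: ant0:(1,1)->N->(0,1) | ant1:(0,2)->E->(0,3) | ant2:(1,0)->N->(0,0)
  grid max=1 at (0,0)
Step 2: ant0:(0,1)->W->(0,0) | ant1:(0,3)->E->(0,4) | ant2:(0,0)->E->(0,1)
  grid max=2 at (0,0)
Step 3: ant0:(0,0)->E->(0,1) | ant1:(0,4)->S->(1,4) | ant2:(0,1)->W->(0,0)
  grid max=3 at (0,0)
Final grid:
  3 3 0 0 0
  0 0 0 0 1
  0 0 0 0 0
  0 0 0 0 0
Max pheromone 3 at (0,0)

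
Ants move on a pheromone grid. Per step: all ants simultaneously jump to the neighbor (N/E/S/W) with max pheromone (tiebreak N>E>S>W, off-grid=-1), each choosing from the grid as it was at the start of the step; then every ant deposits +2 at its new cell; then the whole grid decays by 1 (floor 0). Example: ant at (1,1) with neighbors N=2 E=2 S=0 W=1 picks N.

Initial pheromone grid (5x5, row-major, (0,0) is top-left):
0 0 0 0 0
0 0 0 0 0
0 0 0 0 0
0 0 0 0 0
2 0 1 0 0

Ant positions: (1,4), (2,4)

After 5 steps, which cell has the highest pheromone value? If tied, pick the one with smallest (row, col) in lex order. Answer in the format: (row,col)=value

Answer: (0,4)=5

Derivation:
Step 1: ant0:(1,4)->N->(0,4) | ant1:(2,4)->N->(1,4)
  grid max=1 at (0,4)
Step 2: ant0:(0,4)->S->(1,4) | ant1:(1,4)->N->(0,4)
  grid max=2 at (0,4)
Step 3: ant0:(1,4)->N->(0,4) | ant1:(0,4)->S->(1,4)
  grid max=3 at (0,4)
Step 4: ant0:(0,4)->S->(1,4) | ant1:(1,4)->N->(0,4)
  grid max=4 at (0,4)
Step 5: ant0:(1,4)->N->(0,4) | ant1:(0,4)->S->(1,4)
  grid max=5 at (0,4)
Final grid:
  0 0 0 0 5
  0 0 0 0 5
  0 0 0 0 0
  0 0 0 0 0
  0 0 0 0 0
Max pheromone 5 at (0,4)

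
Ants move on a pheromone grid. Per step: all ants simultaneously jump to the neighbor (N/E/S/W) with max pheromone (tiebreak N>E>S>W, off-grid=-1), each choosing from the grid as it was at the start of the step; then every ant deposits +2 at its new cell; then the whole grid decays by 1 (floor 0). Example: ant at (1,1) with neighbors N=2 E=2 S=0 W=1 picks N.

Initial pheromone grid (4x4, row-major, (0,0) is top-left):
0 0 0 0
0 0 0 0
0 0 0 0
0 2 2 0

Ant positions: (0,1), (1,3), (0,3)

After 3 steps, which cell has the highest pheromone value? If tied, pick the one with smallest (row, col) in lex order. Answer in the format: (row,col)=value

Answer: (0,3)=5

Derivation:
Step 1: ant0:(0,1)->E->(0,2) | ant1:(1,3)->N->(0,3) | ant2:(0,3)->S->(1,3)
  grid max=1 at (0,2)
Step 2: ant0:(0,2)->E->(0,3) | ant1:(0,3)->S->(1,3) | ant2:(1,3)->N->(0,3)
  grid max=4 at (0,3)
Step 3: ant0:(0,3)->S->(1,3) | ant1:(1,3)->N->(0,3) | ant2:(0,3)->S->(1,3)
  grid max=5 at (0,3)
Final grid:
  0 0 0 5
  0 0 0 5
  0 0 0 0
  0 0 0 0
Max pheromone 5 at (0,3)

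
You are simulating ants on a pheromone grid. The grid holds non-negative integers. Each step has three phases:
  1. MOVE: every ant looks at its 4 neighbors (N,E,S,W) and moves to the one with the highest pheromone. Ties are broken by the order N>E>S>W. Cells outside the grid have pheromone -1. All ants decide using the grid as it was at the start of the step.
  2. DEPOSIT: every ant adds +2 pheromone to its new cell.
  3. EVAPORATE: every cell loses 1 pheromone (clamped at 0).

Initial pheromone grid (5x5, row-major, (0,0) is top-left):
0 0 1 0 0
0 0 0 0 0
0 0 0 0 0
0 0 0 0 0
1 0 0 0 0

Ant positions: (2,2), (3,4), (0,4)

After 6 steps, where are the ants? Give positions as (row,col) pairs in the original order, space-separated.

Step 1: ant0:(2,2)->N->(1,2) | ant1:(3,4)->N->(2,4) | ant2:(0,4)->S->(1,4)
  grid max=1 at (1,2)
Step 2: ant0:(1,2)->N->(0,2) | ant1:(2,4)->N->(1,4) | ant2:(1,4)->S->(2,4)
  grid max=2 at (1,4)
Step 3: ant0:(0,2)->E->(0,3) | ant1:(1,4)->S->(2,4) | ant2:(2,4)->N->(1,4)
  grid max=3 at (1,4)
Step 4: ant0:(0,3)->E->(0,4) | ant1:(2,4)->N->(1,4) | ant2:(1,4)->S->(2,4)
  grid max=4 at (1,4)
Step 5: ant0:(0,4)->S->(1,4) | ant1:(1,4)->S->(2,4) | ant2:(2,4)->N->(1,4)
  grid max=7 at (1,4)
Step 6: ant0:(1,4)->S->(2,4) | ant1:(2,4)->N->(1,4) | ant2:(1,4)->S->(2,4)
  grid max=8 at (1,4)

(2,4) (1,4) (2,4)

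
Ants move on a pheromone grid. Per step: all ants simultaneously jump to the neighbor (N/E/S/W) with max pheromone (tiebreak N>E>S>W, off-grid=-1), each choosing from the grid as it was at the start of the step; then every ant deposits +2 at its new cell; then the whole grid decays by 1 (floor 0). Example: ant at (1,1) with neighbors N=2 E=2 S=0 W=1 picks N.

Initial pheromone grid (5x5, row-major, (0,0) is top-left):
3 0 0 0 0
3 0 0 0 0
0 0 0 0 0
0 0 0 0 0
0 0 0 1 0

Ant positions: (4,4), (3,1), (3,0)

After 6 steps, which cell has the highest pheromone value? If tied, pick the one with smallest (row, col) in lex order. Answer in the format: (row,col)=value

Answer: (1,0)=7

Derivation:
Step 1: ant0:(4,4)->W->(4,3) | ant1:(3,1)->N->(2,1) | ant2:(3,0)->N->(2,0)
  grid max=2 at (0,0)
Step 2: ant0:(4,3)->N->(3,3) | ant1:(2,1)->W->(2,0) | ant2:(2,0)->N->(1,0)
  grid max=3 at (1,0)
Step 3: ant0:(3,3)->S->(4,3) | ant1:(2,0)->N->(1,0) | ant2:(1,0)->S->(2,0)
  grid max=4 at (1,0)
Step 4: ant0:(4,3)->N->(3,3) | ant1:(1,0)->S->(2,0) | ant2:(2,0)->N->(1,0)
  grid max=5 at (1,0)
Step 5: ant0:(3,3)->S->(4,3) | ant1:(2,0)->N->(1,0) | ant2:(1,0)->S->(2,0)
  grid max=6 at (1,0)
Step 6: ant0:(4,3)->N->(3,3) | ant1:(1,0)->S->(2,0) | ant2:(2,0)->N->(1,0)
  grid max=7 at (1,0)
Final grid:
  0 0 0 0 0
  7 0 0 0 0
  6 0 0 0 0
  0 0 0 1 0
  0 0 0 1 0
Max pheromone 7 at (1,0)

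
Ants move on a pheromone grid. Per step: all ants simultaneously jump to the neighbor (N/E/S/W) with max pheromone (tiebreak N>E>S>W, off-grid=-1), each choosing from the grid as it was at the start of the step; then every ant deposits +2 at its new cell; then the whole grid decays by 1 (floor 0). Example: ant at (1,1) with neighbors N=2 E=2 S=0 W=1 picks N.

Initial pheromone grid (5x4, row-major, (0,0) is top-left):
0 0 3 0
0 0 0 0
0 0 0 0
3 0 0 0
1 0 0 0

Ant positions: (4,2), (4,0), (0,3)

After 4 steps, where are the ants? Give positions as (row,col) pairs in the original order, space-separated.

Step 1: ant0:(4,2)->N->(3,2) | ant1:(4,0)->N->(3,0) | ant2:(0,3)->W->(0,2)
  grid max=4 at (0,2)
Step 2: ant0:(3,2)->N->(2,2) | ant1:(3,0)->N->(2,0) | ant2:(0,2)->E->(0,3)
  grid max=3 at (0,2)
Step 3: ant0:(2,2)->N->(1,2) | ant1:(2,0)->S->(3,0) | ant2:(0,3)->W->(0,2)
  grid max=4 at (0,2)
Step 4: ant0:(1,2)->N->(0,2) | ant1:(3,0)->N->(2,0) | ant2:(0,2)->S->(1,2)
  grid max=5 at (0,2)

(0,2) (2,0) (1,2)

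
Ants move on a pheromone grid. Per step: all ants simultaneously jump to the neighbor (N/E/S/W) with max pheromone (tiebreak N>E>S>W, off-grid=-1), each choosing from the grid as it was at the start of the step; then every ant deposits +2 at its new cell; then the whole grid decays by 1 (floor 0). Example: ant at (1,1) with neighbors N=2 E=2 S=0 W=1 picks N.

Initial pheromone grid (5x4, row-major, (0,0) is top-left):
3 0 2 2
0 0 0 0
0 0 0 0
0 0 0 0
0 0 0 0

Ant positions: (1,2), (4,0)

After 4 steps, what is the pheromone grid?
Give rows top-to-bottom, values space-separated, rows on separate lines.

After step 1: ants at (0,2),(3,0)
  2 0 3 1
  0 0 0 0
  0 0 0 0
  1 0 0 0
  0 0 0 0
After step 2: ants at (0,3),(2,0)
  1 0 2 2
  0 0 0 0
  1 0 0 0
  0 0 0 0
  0 0 0 0
After step 3: ants at (0,2),(1,0)
  0 0 3 1
  1 0 0 0
  0 0 0 0
  0 0 0 0
  0 0 0 0
After step 4: ants at (0,3),(0,0)
  1 0 2 2
  0 0 0 0
  0 0 0 0
  0 0 0 0
  0 0 0 0

1 0 2 2
0 0 0 0
0 0 0 0
0 0 0 0
0 0 0 0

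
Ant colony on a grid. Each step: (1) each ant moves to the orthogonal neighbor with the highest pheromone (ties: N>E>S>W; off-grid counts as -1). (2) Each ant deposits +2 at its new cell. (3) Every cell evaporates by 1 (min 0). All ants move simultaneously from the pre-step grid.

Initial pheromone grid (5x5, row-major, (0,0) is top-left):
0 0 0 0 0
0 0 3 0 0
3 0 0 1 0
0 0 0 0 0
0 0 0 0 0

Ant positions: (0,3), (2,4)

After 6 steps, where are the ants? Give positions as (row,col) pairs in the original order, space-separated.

Step 1: ant0:(0,3)->E->(0,4) | ant1:(2,4)->W->(2,3)
  grid max=2 at (1,2)
Step 2: ant0:(0,4)->S->(1,4) | ant1:(2,3)->N->(1,3)
  grid max=1 at (1,2)
Step 3: ant0:(1,4)->W->(1,3) | ant1:(1,3)->E->(1,4)
  grid max=2 at (1,3)
Step 4: ant0:(1,3)->E->(1,4) | ant1:(1,4)->W->(1,3)
  grid max=3 at (1,3)
Step 5: ant0:(1,4)->W->(1,3) | ant1:(1,3)->E->(1,4)
  grid max=4 at (1,3)
Step 6: ant0:(1,3)->E->(1,4) | ant1:(1,4)->W->(1,3)
  grid max=5 at (1,3)

(1,4) (1,3)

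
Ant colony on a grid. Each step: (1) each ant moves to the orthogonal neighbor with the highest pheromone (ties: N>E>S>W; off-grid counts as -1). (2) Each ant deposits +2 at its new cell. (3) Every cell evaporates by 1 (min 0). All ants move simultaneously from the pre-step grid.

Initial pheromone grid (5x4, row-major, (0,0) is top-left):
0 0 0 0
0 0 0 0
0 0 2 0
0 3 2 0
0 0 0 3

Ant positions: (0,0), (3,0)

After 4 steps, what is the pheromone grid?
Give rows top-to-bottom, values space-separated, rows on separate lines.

After step 1: ants at (0,1),(3,1)
  0 1 0 0
  0 0 0 0
  0 0 1 0
  0 4 1 0
  0 0 0 2
After step 2: ants at (0,2),(3,2)
  0 0 1 0
  0 0 0 0
  0 0 0 0
  0 3 2 0
  0 0 0 1
After step 3: ants at (0,3),(3,1)
  0 0 0 1
  0 0 0 0
  0 0 0 0
  0 4 1 0
  0 0 0 0
After step 4: ants at (1,3),(3,2)
  0 0 0 0
  0 0 0 1
  0 0 0 0
  0 3 2 0
  0 0 0 0

0 0 0 0
0 0 0 1
0 0 0 0
0 3 2 0
0 0 0 0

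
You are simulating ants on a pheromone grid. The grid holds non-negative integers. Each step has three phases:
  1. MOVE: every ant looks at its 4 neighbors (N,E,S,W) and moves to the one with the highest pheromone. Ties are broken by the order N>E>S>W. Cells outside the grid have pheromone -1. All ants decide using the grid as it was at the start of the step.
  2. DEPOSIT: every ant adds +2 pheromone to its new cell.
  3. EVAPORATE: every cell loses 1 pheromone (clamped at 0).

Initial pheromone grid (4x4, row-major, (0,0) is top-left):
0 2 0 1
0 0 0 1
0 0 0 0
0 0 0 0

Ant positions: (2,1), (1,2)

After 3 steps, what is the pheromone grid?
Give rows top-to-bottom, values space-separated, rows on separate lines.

After step 1: ants at (1,1),(1,3)
  0 1 0 0
  0 1 0 2
  0 0 0 0
  0 0 0 0
After step 2: ants at (0,1),(0,3)
  0 2 0 1
  0 0 0 1
  0 0 0 0
  0 0 0 0
After step 3: ants at (0,2),(1,3)
  0 1 1 0
  0 0 0 2
  0 0 0 0
  0 0 0 0

0 1 1 0
0 0 0 2
0 0 0 0
0 0 0 0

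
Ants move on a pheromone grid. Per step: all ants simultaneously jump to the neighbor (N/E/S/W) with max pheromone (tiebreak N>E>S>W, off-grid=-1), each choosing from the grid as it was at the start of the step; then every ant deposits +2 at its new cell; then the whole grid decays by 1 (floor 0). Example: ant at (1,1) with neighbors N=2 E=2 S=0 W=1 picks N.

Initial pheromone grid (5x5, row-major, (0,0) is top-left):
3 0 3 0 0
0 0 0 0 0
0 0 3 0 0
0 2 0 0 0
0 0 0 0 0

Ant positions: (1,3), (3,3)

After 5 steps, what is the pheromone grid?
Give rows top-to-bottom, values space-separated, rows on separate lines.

After step 1: ants at (0,3),(2,3)
  2 0 2 1 0
  0 0 0 0 0
  0 0 2 1 0
  0 1 0 0 0
  0 0 0 0 0
After step 2: ants at (0,2),(2,2)
  1 0 3 0 0
  0 0 0 0 0
  0 0 3 0 0
  0 0 0 0 0
  0 0 0 0 0
After step 3: ants at (0,3),(1,2)
  0 0 2 1 0
  0 0 1 0 0
  0 0 2 0 0
  0 0 0 0 0
  0 0 0 0 0
After step 4: ants at (0,2),(0,2)
  0 0 5 0 0
  0 0 0 0 0
  0 0 1 0 0
  0 0 0 0 0
  0 0 0 0 0
After step 5: ants at (0,3),(0,3)
  0 0 4 3 0
  0 0 0 0 0
  0 0 0 0 0
  0 0 0 0 0
  0 0 0 0 0

0 0 4 3 0
0 0 0 0 0
0 0 0 0 0
0 0 0 0 0
0 0 0 0 0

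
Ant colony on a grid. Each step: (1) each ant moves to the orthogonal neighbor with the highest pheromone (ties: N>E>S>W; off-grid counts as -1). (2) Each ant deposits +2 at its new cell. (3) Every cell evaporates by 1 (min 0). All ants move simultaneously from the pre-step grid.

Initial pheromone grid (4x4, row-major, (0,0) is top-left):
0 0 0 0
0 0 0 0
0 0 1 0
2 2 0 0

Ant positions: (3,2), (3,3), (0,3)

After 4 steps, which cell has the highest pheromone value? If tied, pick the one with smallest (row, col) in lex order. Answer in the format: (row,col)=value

Answer: (1,3)=4

Derivation:
Step 1: ant0:(3,2)->W->(3,1) | ant1:(3,3)->N->(2,3) | ant2:(0,3)->S->(1,3)
  grid max=3 at (3,1)
Step 2: ant0:(3,1)->W->(3,0) | ant1:(2,3)->N->(1,3) | ant2:(1,3)->S->(2,3)
  grid max=2 at (1,3)
Step 3: ant0:(3,0)->E->(3,1) | ant1:(1,3)->S->(2,3) | ant2:(2,3)->N->(1,3)
  grid max=3 at (1,3)
Step 4: ant0:(3,1)->W->(3,0) | ant1:(2,3)->N->(1,3) | ant2:(1,3)->S->(2,3)
  grid max=4 at (1,3)
Final grid:
  0 0 0 0
  0 0 0 4
  0 0 0 4
  2 2 0 0
Max pheromone 4 at (1,3)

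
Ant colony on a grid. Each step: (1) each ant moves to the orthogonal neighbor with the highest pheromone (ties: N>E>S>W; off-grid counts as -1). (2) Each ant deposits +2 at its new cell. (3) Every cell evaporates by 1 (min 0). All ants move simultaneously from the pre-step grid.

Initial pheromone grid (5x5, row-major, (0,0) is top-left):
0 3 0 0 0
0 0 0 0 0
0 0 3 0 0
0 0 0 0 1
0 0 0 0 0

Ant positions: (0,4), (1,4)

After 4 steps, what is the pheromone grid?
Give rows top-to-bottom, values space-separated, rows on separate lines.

After step 1: ants at (1,4),(0,4)
  0 2 0 0 1
  0 0 0 0 1
  0 0 2 0 0
  0 0 0 0 0
  0 0 0 0 0
After step 2: ants at (0,4),(1,4)
  0 1 0 0 2
  0 0 0 0 2
  0 0 1 0 0
  0 0 0 0 0
  0 0 0 0 0
After step 3: ants at (1,4),(0,4)
  0 0 0 0 3
  0 0 0 0 3
  0 0 0 0 0
  0 0 0 0 0
  0 0 0 0 0
After step 4: ants at (0,4),(1,4)
  0 0 0 0 4
  0 0 0 0 4
  0 0 0 0 0
  0 0 0 0 0
  0 0 0 0 0

0 0 0 0 4
0 0 0 0 4
0 0 0 0 0
0 0 0 0 0
0 0 0 0 0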